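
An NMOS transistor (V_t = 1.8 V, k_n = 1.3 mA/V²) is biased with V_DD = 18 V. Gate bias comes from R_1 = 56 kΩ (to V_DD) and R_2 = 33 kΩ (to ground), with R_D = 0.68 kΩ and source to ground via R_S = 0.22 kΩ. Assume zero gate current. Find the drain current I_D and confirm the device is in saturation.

V_G = V_DD·R_2/(R_1+R_2) = 18×33/89 = 6.67 V.
Assume saturation: I_D = (k_n/2)(V_GS − V_t)² with V_GS = V_G − I_D·R_S = 6.67 − 0.22·I_D.
Substituting gives 0.0315·I_D² − 2.39·I_D + 15.4 = 0, with roots I_D = 7.12 or 69 mA.
The root I_D = 69 mA gives V_GS = -8.5 V ≤ V_t, so take I_D = 7.12 mA.
Then V_GS = 5.11 V and V_DS = V_DD − I_D(R_D+R_S) = 18 − 7.12×0.9 = 11.6 V.
Saturation requires V_DS ≥ V_GS − V_t = 3.31 V; 11.6 ≥ 3.31 ✓.

I_D ≈ 7.1 mA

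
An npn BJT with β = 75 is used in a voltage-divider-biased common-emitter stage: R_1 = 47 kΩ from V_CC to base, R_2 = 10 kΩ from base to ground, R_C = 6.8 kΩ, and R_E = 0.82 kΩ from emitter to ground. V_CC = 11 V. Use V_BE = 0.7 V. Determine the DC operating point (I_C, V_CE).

I_C ≈ 1.3 mA, V_CE ≈ 1 V

Thevenize the base divider: V_Th = V_CC·R_2/(R_1+R_2) = 11×10/57 = 1.93 V, R_Th = R_1‖R_2 = 8.25 kΩ.
Base-emitter loop: V_Th = I_B·R_Th + V_BE + (β+1)I_B·R_E, so I_B = (1.93 − 0.7) / (8.25 + 76×0.82) = 0.0174 mA.
I_C = β·I_B = 75×0.0174 = 1.31 mA, and I_E = (β+1)I_B = 1.32 mA.
V_CE = V_CC − I_C·R_C − I_E·R_E = 11 − 1.31×6.8 − 1.32×0.82 = 1.03 V.
V_CE = 1.03 V > 0.2 V confirms active-region operation.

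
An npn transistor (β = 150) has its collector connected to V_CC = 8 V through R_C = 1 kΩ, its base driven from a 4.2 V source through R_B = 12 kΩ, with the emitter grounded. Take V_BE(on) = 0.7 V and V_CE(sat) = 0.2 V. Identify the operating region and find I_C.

Assume active: I_B = (4.2 − 0.7)/12 = 0.292 mA, giving I_C = β·I_B = 43.8 mA.
But then V_CE = 8 − 43.8×1 = -35.8 V < V_CE(sat) = 0.2 V — impossible in the active region.
So the transistor is saturated. With V_CE = 0.2 V, I_C = (V_CC − 0.2)/R_C = 7.8/1 = 7.8 mA.
Check: β·I_B = 43.8 mA > I_C = 7.8 mA, confirming saturation.

saturation; I_C ≈ 7.8 mA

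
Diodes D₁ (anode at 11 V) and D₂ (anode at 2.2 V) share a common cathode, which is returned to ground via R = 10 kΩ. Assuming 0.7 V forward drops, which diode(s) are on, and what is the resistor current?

Assume both conduct. Then node N would need to be at both 11−0.7 = 10.3 V and 2.2−0.7 = 1.5 V, which is impossible.
Assume only D₁ conducts: V_N = 11 − 0.7 = 10.3 V, so I_R = 10.3/10 = 1.03 mA.
Check D₂: its anode-to-cathode voltage is 2.2 − 10.3 = -8.1 V < 0.7 V, so it is off. The assumption is consistent.

Only D₁ conducts; I_R ≈ 1 mA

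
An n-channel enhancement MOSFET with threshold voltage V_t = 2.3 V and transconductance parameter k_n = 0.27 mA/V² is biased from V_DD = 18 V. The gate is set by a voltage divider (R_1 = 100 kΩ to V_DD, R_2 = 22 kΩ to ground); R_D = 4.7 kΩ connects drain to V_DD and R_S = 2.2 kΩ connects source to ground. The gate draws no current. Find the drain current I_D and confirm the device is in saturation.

V_G = V_DD·R_2/(R_1+R_2) = 18×22/122 = 3.25 V.
Assume saturation: I_D = (k_n/2)(V_GS − V_t)² with V_GS = V_G − I_D·R_S = 3.25 − 2.2·I_D.
Substituting gives 0.653·I_D² − 1.56·I_D + 0.121 = 0, with roots I_D = 0.08 or 2.31 mA.
The root I_D = 2.31 mA gives V_GS = -1.84 V ≤ V_t, so take I_D = 0.08 mA.
Then V_GS = 3.07 V and V_DS = V_DD − I_D(R_D+R_S) = 18 − 0.08×6.9 = 17.4 V.
Saturation requires V_DS ≥ V_GS − V_t = 0.77 V; 17.4 ≥ 0.77 ✓.

I_D ≈ 0.08 mA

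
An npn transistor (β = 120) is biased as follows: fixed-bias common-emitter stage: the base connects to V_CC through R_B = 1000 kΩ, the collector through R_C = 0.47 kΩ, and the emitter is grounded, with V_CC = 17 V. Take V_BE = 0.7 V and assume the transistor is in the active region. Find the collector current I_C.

Base loop: V_CC = I_B·R_B + V_BE, so I_B = (17 − 0.7)/1000 kΩ = 0.0163 mA.
In the active region I_C = β·I_B = 120 × 0.0163 = 1.96 mA.
Collector loop: V_CE = V_CC − I_C·R_C = 17 − 1.96×0.47 = 16.1 V.
Since V_CE = 16.1 V > V_CE(sat) ≈ 0.2 V, the transistor is in the active region as assumed.

I_C ≈ 2 mA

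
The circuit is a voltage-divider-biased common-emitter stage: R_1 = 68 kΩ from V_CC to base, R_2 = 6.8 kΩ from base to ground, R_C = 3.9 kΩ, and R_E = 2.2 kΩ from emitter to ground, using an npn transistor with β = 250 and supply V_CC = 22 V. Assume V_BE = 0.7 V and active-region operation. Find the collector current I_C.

I_C ≈ 0.58 mA

Thevenize the base divider: V_Th = V_CC·R_2/(R_1+R_2) = 22×6.8/74.8 = 2 V, R_Th = R_1‖R_2 = 6.18 kΩ.
Base-emitter loop: V_Th = I_B·R_Th + V_BE + (β+1)I_B·R_E, so I_B = (2 − 0.7) / (6.18 + 251×2.2) = 0.00233 mA.
I_C = β·I_B = 250×0.00233 = 0.582 mA, and I_E = (β+1)I_B = 0.584 mA.
V_CE = V_CC − I_C·R_C − I_E·R_E = 22 − 0.582×3.9 − 0.584×2.2 = 18.4 V.
V_CE = 18.4 V > 0.2 V confirms active-region operation.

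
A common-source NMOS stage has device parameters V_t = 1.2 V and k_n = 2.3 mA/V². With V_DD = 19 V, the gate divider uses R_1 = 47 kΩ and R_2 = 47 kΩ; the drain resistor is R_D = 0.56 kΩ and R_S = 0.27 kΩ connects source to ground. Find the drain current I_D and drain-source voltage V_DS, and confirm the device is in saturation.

V_G = V_DD·R_2/(R_1+R_2) = 19×47/94 = 9.5 V.
Assume saturation: I_D = (k_n/2)(V_GS − V_t)² with V_GS = V_G − I_D·R_S = 9.5 − 0.27·I_D.
Substituting gives 0.0838·I_D² − 6.15·I_D + 79.2 = 0, with roots I_D = 16.6 or 56.8 mA.
The root I_D = 56.8 mA gives V_GS = -5.83 V ≤ V_t, so take I_D = 16.6 mA.
Then V_GS = 5 V and V_DS = V_DD − I_D(R_D+R_S) = 19 − 16.6×0.83 = 5.18 V.
Saturation requires V_DS ≥ V_GS − V_t = 3.8 V; 5.18 ≥ 3.8 ✓.

I_D ≈ 17 mA, V_DS ≈ 5.2 V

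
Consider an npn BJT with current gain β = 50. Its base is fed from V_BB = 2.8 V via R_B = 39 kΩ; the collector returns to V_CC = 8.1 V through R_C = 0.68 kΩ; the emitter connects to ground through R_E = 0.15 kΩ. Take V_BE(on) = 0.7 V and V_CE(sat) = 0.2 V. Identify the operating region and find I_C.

active; I_C ≈ 2.3 mA

Assume active. Base-emitter loop: I_B = (V_BB − V_BE)/(R_B + (β+1)R_E) = (2.8 − 0.7)/(39 + 51×0.15) = 0.045 mA.
I_C = β·I_B = 50×0.045 = 2.25 mA.
V_CE = V_CC − I_C·R_C − I_E·R_E = 8.1 − 2.25×0.68 − 2.3×0.15 = 6.23 V > V_CE(sat), so the active-region assumption holds.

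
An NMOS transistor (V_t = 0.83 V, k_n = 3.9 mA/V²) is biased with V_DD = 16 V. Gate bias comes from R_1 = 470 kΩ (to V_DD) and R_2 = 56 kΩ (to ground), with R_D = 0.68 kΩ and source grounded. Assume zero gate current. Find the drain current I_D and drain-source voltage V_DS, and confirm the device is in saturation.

I_D ≈ 1.5 mA, V_DS ≈ 15 V

V_G = V_DD·R_2/(R_1+R_2) = 16×56/526 = 1.7 V. With the source grounded, V_GS = V_G = 1.7 V.
Assume saturation: I_D = (k_n/2)(V_GS − V_t)² = (3.9/2)×(1.7 − 0.83)² = 1.95×0.873² = 1.49 mA.
V_DS = V_DD − I_D·R_D = 16 − 1.49×0.68 = 15 V.
Saturation requires V_DS ≥ V_GS − V_t = 0.873 V; 15 ≥ 0.873 ✓.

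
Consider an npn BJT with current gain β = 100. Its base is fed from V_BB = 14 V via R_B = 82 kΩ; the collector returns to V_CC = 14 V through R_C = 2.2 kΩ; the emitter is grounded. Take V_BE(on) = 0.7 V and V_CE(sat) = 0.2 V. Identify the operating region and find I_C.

saturation; I_C ≈ 6.3 mA

Assume active: I_B = (14 − 0.7)/82 = 0.162 mA, giving I_C = β·I_B = 16.2 mA.
But then V_CE = 14 − 16.2×2.2 = -21.7 V < V_CE(sat) = 0.2 V — impossible in the active region.
So the transistor is saturated. With V_CE = 0.2 V, I_C = (V_CC − 0.2)/R_C = 13.8/2.2 = 6.27 mA.
Check: β·I_B = 16.2 mA > I_C = 6.27 mA, confirming saturation.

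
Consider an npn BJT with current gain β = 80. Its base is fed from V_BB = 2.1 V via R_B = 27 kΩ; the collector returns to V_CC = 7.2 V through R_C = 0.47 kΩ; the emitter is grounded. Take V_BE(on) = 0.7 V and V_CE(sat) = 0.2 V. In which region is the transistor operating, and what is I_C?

Assume active. Base-emitter loop: I_B = (V_BB − V_BE)/R_B = (2.1 − 0.7)/27 = 0.0519 mA.
I_C = β·I_B = 80×0.0519 = 4.15 mA.
V_CE = V_CC − I_C·R_C = 7.2 − 4.15×0.47 = 5.25 V > V_CE(sat), so the active-region assumption holds.

active; I_C ≈ 4.1 mA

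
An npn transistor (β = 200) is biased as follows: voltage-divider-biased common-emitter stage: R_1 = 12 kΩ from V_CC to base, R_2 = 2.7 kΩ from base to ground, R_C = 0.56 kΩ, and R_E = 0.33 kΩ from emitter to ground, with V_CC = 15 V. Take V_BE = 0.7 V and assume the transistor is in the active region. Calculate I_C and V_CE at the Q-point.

Thevenize the base divider: V_Th = V_CC·R_2/(R_1+R_2) = 15×2.7/14.7 = 2.76 V, R_Th = R_1‖R_2 = 2.2 kΩ.
Base-emitter loop: V_Th = I_B·R_Th + V_BE + (β+1)I_B·R_E, so I_B = (2.76 − 0.7) / (2.2 + 201×0.33) = 0.03 mA.
I_C = β·I_B = 200×0.03 = 6 mA, and I_E = (β+1)I_B = 6.03 mA.
V_CE = V_CC − I_C·R_C − I_E·R_E = 15 − 6×0.56 − 6.03×0.33 = 9.65 V.
V_CE = 9.65 V > 0.2 V confirms active-region operation.

I_C ≈ 6 mA, V_CE ≈ 9.7 V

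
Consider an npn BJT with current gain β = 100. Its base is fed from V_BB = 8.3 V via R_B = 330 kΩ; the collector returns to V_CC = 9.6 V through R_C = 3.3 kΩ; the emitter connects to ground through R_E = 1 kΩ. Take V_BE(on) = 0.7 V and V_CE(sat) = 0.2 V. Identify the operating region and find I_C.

active; I_C ≈ 1.8 mA

Assume active. Base-emitter loop: I_B = (V_BB − V_BE)/(R_B + (β+1)R_E) = (8.3 − 0.7)/(330 + 101×1) = 0.0176 mA.
I_C = β·I_B = 100×0.0176 = 1.76 mA.
V_CE = V_CC − I_C·R_C − I_E·R_E = 9.6 − 1.76×3.3 − 1.78×1 = 2 V > V_CE(sat), so the active-region assumption holds.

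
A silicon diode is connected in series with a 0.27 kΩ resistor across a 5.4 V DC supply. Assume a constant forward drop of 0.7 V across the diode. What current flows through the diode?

KVL around the loop: 5.4 = V_D + I·R = 0.7 + I × 0.27 kΩ.
So I = (5.4 − 0.7) / 0.27 kΩ = 4.7 / 0.27 = 17.4 mA.

I ≈ 17 mA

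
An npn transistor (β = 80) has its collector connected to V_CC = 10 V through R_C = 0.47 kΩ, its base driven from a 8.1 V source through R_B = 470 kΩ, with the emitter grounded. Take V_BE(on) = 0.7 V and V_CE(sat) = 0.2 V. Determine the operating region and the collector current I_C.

Assume active. Base-emitter loop: I_B = (V_BB − V_BE)/R_B = (8.1 − 0.7)/470 = 0.0157 mA.
I_C = β·I_B = 80×0.0157 = 1.26 mA.
V_CE = V_CC − I_C·R_C = 10 − 1.26×0.47 = 9.41 V > V_CE(sat), so the active-region assumption holds.

active; I_C ≈ 1.3 mA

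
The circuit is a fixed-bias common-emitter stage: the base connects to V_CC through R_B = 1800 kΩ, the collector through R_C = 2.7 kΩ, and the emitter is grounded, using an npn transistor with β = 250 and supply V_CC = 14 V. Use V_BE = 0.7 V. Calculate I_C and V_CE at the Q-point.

I_C ≈ 1.8 mA, V_CE ≈ 9 V

Base loop: V_CC = I_B·R_B + V_BE, so I_B = (14 − 0.7)/1800 kΩ = 0.00739 mA.
In the active region I_C = β·I_B = 250 × 0.00739 = 1.85 mA.
Collector loop: V_CE = V_CC − I_C·R_C = 14 − 1.85×2.7 = 9.01 V.
Since V_CE = 9.01 V > V_CE(sat) ≈ 0.2 V, the transistor is in the active region as assumed.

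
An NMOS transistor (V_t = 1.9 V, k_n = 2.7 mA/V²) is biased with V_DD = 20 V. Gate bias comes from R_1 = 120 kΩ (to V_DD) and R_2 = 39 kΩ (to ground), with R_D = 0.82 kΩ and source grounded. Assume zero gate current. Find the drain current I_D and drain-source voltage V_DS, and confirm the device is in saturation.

V_G = V_DD·R_2/(R_1+R_2) = 20×39/159 = 4.91 V. With the source grounded, V_GS = V_G = 4.91 V.
Assume saturation: I_D = (k_n/2)(V_GS − V_t)² = (2.7/2)×(4.91 − 1.9)² = 1.35×3.01² = 12.2 mA.
V_DS = V_DD − I_D·R_D = 20 − 12.2×0.82 = 10 V.
Saturation requires V_DS ≥ V_GS − V_t = 3.01 V; 10 ≥ 3.01 ✓.

I_D ≈ 12 mA, V_DS ≈ 10 V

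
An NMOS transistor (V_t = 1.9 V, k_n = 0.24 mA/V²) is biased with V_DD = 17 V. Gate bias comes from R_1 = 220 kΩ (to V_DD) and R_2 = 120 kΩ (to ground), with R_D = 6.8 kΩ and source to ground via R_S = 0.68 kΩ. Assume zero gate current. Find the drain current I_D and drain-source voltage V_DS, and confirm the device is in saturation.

I_D ≈ 1.3 mA, V_DS ≈ 7.6 V

V_G = V_DD·R_2/(R_1+R_2) = 17×120/340 = 6 V.
Assume saturation: I_D = (k_n/2)(V_GS − V_t)² with V_GS = V_G − I_D·R_S = 6 − 0.68·I_D.
Substituting gives 0.0555·I_D² − 1.67·I_D + 2.02 = 0, with roots I_D = 1.26 or 28.8 mA.
The root I_D = 28.8 mA gives V_GS = -13.6 V ≤ V_t, so take I_D = 1.26 mA.
Then V_GS = 5.14 V and V_DS = V_DD − I_D(R_D+R_S) = 17 − 1.26×7.48 = 7.56 V.
Saturation requires V_DS ≥ V_GS − V_t = 3.24 V; 7.56 ≥ 3.24 ✓.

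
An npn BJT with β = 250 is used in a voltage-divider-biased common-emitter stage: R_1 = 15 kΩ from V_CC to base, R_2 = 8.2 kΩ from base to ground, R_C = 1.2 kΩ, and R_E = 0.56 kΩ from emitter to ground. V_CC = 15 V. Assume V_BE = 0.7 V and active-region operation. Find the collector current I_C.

Thevenize the base divider: V_Th = V_CC·R_2/(R_1+R_2) = 15×8.2/23.2 = 5.3 V, R_Th = R_1‖R_2 = 5.3 kΩ.
Base-emitter loop: V_Th = I_B·R_Th + V_BE + (β+1)I_B·R_E, so I_B = (5.3 − 0.7) / (5.3 + 251×0.56) = 0.0315 mA.
I_C = β·I_B = 250×0.0315 = 7.89 mA, and I_E = (β+1)I_B = 7.92 mA.
V_CE = V_CC − I_C·R_C − I_E·R_E = 15 − 7.89×1.2 − 7.92×0.56 = 1.1 V.
V_CE = 1.1 V > 0.2 V confirms active-region operation.

I_C ≈ 7.9 mA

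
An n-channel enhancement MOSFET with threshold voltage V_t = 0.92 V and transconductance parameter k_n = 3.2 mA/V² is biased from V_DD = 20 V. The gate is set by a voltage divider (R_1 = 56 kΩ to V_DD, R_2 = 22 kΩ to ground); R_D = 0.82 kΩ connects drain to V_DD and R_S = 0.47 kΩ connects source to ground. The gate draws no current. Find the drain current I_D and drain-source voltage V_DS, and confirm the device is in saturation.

I_D ≈ 5.9 mA, V_DS ≈ 12 V

V_G = V_DD·R_2/(R_1+R_2) = 20×22/78 = 5.64 V.
Assume saturation: I_D = (k_n/2)(V_GS − V_t)² with V_GS = V_G − I_D·R_S = 5.64 − 0.47·I_D.
Substituting gives 0.353·I_D² − 8.1·I_D + 35.7 = 0, with roots I_D = 5.94 or 17 mA.
The root I_D = 17 mA gives V_GS = -2.34 V ≤ V_t, so take I_D = 5.94 mA.
Then V_GS = 2.85 V and V_DS = V_DD − I_D(R_D+R_S) = 20 − 5.94×1.29 = 12.3 V.
Saturation requires V_DS ≥ V_GS − V_t = 1.93 V; 12.3 ≥ 1.93 ✓.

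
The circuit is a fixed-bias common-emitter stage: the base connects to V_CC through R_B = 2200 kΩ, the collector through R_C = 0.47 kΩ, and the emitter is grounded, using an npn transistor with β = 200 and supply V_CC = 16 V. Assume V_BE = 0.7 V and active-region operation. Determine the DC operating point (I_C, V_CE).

I_C ≈ 1.4 mA, V_CE ≈ 15 V

Base loop: V_CC = I_B·R_B + V_BE, so I_B = (16 − 0.7)/2200 kΩ = 0.00695 mA.
In the active region I_C = β·I_B = 200 × 0.00695 = 1.39 mA.
Collector loop: V_CE = V_CC − I_C·R_C = 16 − 1.39×0.47 = 15.3 V.
Since V_CE = 15.3 V > V_CE(sat) ≈ 0.2 V, the transistor is in the active region as assumed.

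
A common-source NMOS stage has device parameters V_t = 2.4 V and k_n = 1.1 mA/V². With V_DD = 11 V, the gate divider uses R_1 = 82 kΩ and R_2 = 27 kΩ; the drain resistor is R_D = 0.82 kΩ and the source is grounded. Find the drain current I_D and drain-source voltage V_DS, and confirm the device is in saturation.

V_G = V_DD·R_2/(R_1+R_2) = 11×27/109 = 2.72 V. With the source grounded, V_GS = V_G = 2.72 V.
Assume saturation: I_D = (k_n/2)(V_GS − V_t)² = (1.1/2)×(2.72 − 2.4)² = 0.55×0.325² = 0.058 mA.
V_DS = V_DD − I_D·R_D = 11 − 0.058×0.82 = 11 V.
Saturation requires V_DS ≥ V_GS − V_t = 0.325 V; 11 ≥ 0.325 ✓.

I_D ≈ 0.058 mA, V_DS ≈ 11 V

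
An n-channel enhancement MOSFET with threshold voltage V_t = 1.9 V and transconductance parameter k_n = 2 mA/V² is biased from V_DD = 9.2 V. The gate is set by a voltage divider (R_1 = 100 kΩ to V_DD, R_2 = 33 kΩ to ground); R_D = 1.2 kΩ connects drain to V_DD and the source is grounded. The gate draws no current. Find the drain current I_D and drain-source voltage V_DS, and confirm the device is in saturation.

I_D ≈ 0.15 mA, V_DS ≈ 9 V

V_G = V_DD·R_2/(R_1+R_2) = 9.2×33/133 = 2.28 V. With the source grounded, V_GS = V_G = 2.28 V.
Assume saturation: I_D = (k_n/2)(V_GS − V_t)² = (2/2)×(2.28 − 1.9)² = 1×0.383² = 0.146 mA.
V_DS = V_DD − I_D·R_D = 9.2 − 0.146×1.2 = 9.02 V.
Saturation requires V_DS ≥ V_GS − V_t = 0.383 V; 9.02 ≥ 0.383 ✓.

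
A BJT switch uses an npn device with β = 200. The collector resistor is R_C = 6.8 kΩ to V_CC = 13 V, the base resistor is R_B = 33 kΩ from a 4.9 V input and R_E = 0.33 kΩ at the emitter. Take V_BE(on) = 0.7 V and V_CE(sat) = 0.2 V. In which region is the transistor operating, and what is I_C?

Assume active: I_B = (4.9 − 0.7)/(33 + 201×0.33) = 0.0423 mA, I_C = β·I_B = 8.46 mA.
Then V_CE = 13 − 8.46×6.8 − 8.5×0.33 = -47.3 V < 0.2 V — the active assumption fails.
Re-solve with V_CE = 0.2 V. KCL at the emitter: V_E/R_E = (V_BB−0.7−V_E)/R_B + (V_CC−0.2−V_E)/R_C, giving V_E = 0.627 V.
I_C = (V_CC − 0.2 − V_E)/R_C = (12.8 − 0.627)/6.8 = 1.79 mA.
Check: I_B = (4.2 − 0.627)/33 = 0.108 mA, and β·I_B = 21.7 mA > I_C, confirming saturation.

saturation; I_C ≈ 1.8 mA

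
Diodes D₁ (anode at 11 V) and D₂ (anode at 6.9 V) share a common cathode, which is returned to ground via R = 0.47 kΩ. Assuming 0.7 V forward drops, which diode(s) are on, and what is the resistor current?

Assume both conduct. Then node N would need to be at both 11−0.7 = 10.3 V and 6.9−0.7 = 6.2 V, which is impossible.
Assume only D₁ conducts: V_N = 11 − 0.7 = 10.3 V, so I_R = 10.3/0.47 = 21.9 mA.
Check D₂: its anode-to-cathode voltage is 6.9 − 10.3 = -3.4 V < 0.7 V, so it is off. The assumption is consistent.

Only D₁ conducts; I_R ≈ 22 mA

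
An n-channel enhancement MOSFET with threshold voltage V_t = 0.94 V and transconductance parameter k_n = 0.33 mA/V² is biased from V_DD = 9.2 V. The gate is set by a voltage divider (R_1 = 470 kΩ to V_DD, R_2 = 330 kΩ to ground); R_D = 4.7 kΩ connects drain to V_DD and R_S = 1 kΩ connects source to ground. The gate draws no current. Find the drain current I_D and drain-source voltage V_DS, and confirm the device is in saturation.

V_G = V_DD·R_2/(R_1+R_2) = 9.2×330/800 = 3.79 V.
Assume saturation: I_D = (k_n/2)(V_GS − V_t)² with V_GS = V_G − I_D·R_S = 3.79 − 1·I_D.
Substituting gives 0.165·I_D² − 1.94·I_D + 1.34 = 0, with roots I_D = 0.739 or 11 mA.
The root I_D = 11 mA gives V_GS = -7.24 V ≤ V_t, so take I_D = 0.739 mA.
Then V_GS = 3.06 V and V_DS = V_DD − I_D(R_D+R_S) = 9.2 − 0.739×5.7 = 4.99 V.
Saturation requires V_DS ≥ V_GS − V_t = 2.12 V; 4.99 ≥ 2.12 ✓.

I_D ≈ 0.74 mA, V_DS ≈ 5 V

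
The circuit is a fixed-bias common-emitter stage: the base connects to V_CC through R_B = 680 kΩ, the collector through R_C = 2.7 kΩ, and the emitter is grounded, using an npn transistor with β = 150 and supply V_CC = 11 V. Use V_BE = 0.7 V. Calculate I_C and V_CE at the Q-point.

I_C ≈ 2.3 mA, V_CE ≈ 4.9 V

Base loop: V_CC = I_B·R_B + V_BE, so I_B = (11 − 0.7)/680 kΩ = 0.0151 mA.
In the active region I_C = β·I_B = 150 × 0.0151 = 2.27 mA.
Collector loop: V_CE = V_CC − I_C·R_C = 11 − 2.27×2.7 = 4.87 V.
Since V_CE = 4.87 V > V_CE(sat) ≈ 0.2 V, the transistor is in the active region as assumed.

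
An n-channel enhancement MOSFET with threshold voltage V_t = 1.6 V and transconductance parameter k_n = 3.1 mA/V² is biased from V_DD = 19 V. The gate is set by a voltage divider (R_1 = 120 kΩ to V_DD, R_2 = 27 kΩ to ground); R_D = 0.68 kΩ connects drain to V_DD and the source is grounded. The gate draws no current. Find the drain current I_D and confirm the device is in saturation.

V_G = V_DD·R_2/(R_1+R_2) = 19×27/147 = 3.49 V. With the source grounded, V_GS = V_G = 3.49 V.
Assume saturation: I_D = (k_n/2)(V_GS − V_t)² = (3.1/2)×(3.49 − 1.6)² = 1.55×1.89² = 5.54 mA.
V_DS = V_DD − I_D·R_D = 19 − 5.54×0.68 = 15.2 V.
Saturation requires V_DS ≥ V_GS − V_t = 1.89 V; 15.2 ≥ 1.89 ✓.

I_D ≈ 5.5 mA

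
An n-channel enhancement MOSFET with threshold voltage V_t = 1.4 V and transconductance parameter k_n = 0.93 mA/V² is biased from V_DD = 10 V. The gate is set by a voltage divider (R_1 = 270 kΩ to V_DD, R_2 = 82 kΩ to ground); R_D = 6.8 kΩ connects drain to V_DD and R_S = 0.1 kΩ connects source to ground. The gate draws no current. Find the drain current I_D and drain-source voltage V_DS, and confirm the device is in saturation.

I_D ≈ 0.37 mA, V_DS ≈ 7.4 V

V_G = V_DD·R_2/(R_1+R_2) = 10×82/352 = 2.33 V.
Assume saturation: I_D = (k_n/2)(V_GS − V_t)² with V_GS = V_G − I_D·R_S = 2.33 − 0.1·I_D.
Substituting gives 0.00465·I_D² − 1.09·I_D + 0.402 = 0, with roots I_D = 0.37 or 233 mA.
The root I_D = 233 mA gives V_GS = -21 V ≤ V_t, so take I_D = 0.37 mA.
Then V_GS = 2.29 V and V_DS = V_DD − I_D(R_D+R_S) = 10 − 0.37×6.9 = 7.44 V.
Saturation requires V_DS ≥ V_GS − V_t = 0.893 V; 7.44 ≥ 0.893 ✓.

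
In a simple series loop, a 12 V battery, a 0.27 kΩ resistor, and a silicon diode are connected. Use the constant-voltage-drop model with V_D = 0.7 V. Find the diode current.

KVL around the loop: 12 = V_D + I·R = 0.7 + I × 0.27 kΩ.
So I = (12 − 0.7) / 0.27 kΩ = 11.3 / 0.27 = 41.9 mA.

I ≈ 42 mA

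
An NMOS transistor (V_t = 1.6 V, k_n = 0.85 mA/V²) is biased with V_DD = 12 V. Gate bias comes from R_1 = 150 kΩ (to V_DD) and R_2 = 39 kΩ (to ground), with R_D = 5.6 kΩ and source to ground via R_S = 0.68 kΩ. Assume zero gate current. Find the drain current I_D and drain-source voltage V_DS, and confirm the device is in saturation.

V_G = V_DD·R_2/(R_1+R_2) = 12×39/189 = 2.48 V.
Assume saturation: I_D = (k_n/2)(V_GS − V_t)² with V_GS = V_G − I_D·R_S = 2.48 − 0.68·I_D.
Substituting gives 0.197·I_D² − 1.51·I_D + 0.326 = 0, with roots I_D = 0.223 or 7.44 mA.
The root I_D = 7.44 mA gives V_GS = -2.58 V ≤ V_t, so take I_D = 0.223 mA.
Then V_GS = 2.32 V and V_DS = V_DD − I_D(R_D+R_S) = 12 − 0.223×6.28 = 10.6 V.
Saturation requires V_DS ≥ V_GS − V_t = 0.724 V; 10.6 ≥ 0.724 ✓.

I_D ≈ 0.22 mA, V_DS ≈ 11 V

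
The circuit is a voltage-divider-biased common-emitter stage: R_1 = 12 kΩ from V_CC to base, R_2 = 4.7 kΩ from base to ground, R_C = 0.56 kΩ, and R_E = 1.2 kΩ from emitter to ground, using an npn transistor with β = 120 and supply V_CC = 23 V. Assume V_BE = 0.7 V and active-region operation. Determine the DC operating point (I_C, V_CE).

Thevenize the base divider: V_Th = V_CC·R_2/(R_1+R_2) = 23×4.7/16.7 = 6.47 V, R_Th = R_1‖R_2 = 3.38 kΩ.
Base-emitter loop: V_Th = I_B·R_Th + V_BE + (β+1)I_B·R_E, so I_B = (6.47 − 0.7) / (3.38 + 121×1.2) = 0.0389 mA.
I_C = β·I_B = 120×0.0389 = 4.66 mA, and I_E = (β+1)I_B = 4.7 mA.
V_CE = V_CC − I_C·R_C − I_E·R_E = 23 − 4.66×0.56 − 4.7×1.2 = 14.7 V.
V_CE = 14.7 V > 0.2 V confirms active-region operation.

I_C ≈ 4.7 mA, V_CE ≈ 15 V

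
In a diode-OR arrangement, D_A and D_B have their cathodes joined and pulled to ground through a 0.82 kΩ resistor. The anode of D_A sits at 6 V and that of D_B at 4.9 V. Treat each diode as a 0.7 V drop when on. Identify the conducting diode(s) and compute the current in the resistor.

Only D_A conducts; I_R ≈ 6.5 mA

Assume both conduct. Then node N would need to be at both 6−0.7 = 5.3 V and 4.9−0.7 = 4.2 V, which is impossible.
Assume only D_A conducts: V_N = 6 − 0.7 = 5.3 V, so I_R = 5.3/0.82 = 6.46 mA.
Check D_B: its anode-to-cathode voltage is 4.9 − 5.3 = -0.4 V < 0.7 V, so it is off. The assumption is consistent.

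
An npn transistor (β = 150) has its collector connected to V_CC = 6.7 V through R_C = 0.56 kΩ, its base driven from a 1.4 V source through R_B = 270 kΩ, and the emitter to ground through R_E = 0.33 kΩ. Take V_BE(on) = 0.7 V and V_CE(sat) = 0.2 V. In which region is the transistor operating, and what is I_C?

Assume active. Base-emitter loop: I_B = (V_BB − V_BE)/(R_B + (β+1)R_E) = (1.4 − 0.7)/(270 + 151×0.33) = 0.00219 mA.
I_C = β·I_B = 150×0.00219 = 0.328 mA.
V_CE = V_CC − I_C·R_C − I_E·R_E = 6.7 − 0.328×0.56 − 0.33×0.33 = 6.41 V > V_CE(sat), so the active-region assumption holds.

active; I_C ≈ 0.33 mA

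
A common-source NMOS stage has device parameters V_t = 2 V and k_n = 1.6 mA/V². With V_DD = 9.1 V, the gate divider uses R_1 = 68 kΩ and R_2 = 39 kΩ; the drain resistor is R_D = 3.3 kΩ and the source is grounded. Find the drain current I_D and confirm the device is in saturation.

V_G = V_DD·R_2/(R_1+R_2) = 9.1×39/107 = 3.32 V. With the source grounded, V_GS = V_G = 3.32 V.
Assume saturation: I_D = (k_n/2)(V_GS − V_t)² = (1.6/2)×(3.32 − 2)² = 0.8×1.32² = 1.39 mA.
V_DS = V_DD − I_D·R_D = 9.1 − 1.39×3.3 = 4.52 V.
Saturation requires V_DS ≥ V_GS − V_t = 1.32 V; 4.52 ≥ 1.32 ✓.

I_D ≈ 1.4 mA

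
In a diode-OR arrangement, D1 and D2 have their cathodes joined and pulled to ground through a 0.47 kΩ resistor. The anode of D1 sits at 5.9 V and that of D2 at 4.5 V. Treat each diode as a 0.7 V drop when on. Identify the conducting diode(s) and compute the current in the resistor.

Assume both conduct. Then node N would need to be at both 5.9−0.7 = 5.2 V and 4.5−0.7 = 3.8 V, which is impossible.
Assume only D1 conducts: V_N = 5.9 − 0.7 = 5.2 V, so I_R = 5.2/0.47 = 11.1 mA.
Check D2: its anode-to-cathode voltage is 4.5 − 5.2 = -0.7 V < 0.7 V, so it is off. The assumption is consistent.

Only D1 conducts; I_R ≈ 11 mA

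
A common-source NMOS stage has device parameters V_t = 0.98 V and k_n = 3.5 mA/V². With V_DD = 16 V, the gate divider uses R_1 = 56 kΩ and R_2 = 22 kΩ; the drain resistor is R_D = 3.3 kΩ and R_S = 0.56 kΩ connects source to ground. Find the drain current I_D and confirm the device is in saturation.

V_G = V_DD·R_2/(R_1+R_2) = 16×22/78 = 4.51 V.
Assume saturation: I_D = (k_n/2)(V_GS − V_t)² with V_GS = V_G − I_D·R_S = 4.51 − 0.56·I_D.
Substituting gives 0.549·I_D² − 7.92·I_D + 21.8 = 0, with roots I_D = 3.71 or 10.7 mA.
The root I_D = 10.7 mA gives V_GS = -1.5 V ≤ V_t, so take I_D = 3.71 mA.
Then V_GS = 2.44 V and V_DS = V_DD − I_D(R_D+R_S) = 16 − 3.71×3.86 = 1.68 V.
Saturation requires V_DS ≥ V_GS − V_t = 1.46 V; 1.68 ≥ 1.46 ✓.

I_D ≈ 3.7 mA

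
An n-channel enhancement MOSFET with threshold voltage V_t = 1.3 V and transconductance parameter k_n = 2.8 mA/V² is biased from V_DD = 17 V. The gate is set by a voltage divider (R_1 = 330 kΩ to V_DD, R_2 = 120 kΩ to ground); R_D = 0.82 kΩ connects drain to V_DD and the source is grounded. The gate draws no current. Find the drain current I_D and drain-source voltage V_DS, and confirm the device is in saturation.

I_D ≈ 15 mA, V_DS ≈ 5 V

V_G = V_DD·R_2/(R_1+R_2) = 17×120/450 = 4.53 V. With the source grounded, V_GS = V_G = 4.53 V.
Assume saturation: I_D = (k_n/2)(V_GS − V_t)² = (2.8/2)×(4.53 − 1.3)² = 1.4×3.23² = 14.6 mA.
V_DS = V_DD − I_D·R_D = 17 − 14.6×0.82 = 5 V.
Saturation requires V_DS ≥ V_GS − V_t = 3.23 V; 5 ≥ 3.23 ✓.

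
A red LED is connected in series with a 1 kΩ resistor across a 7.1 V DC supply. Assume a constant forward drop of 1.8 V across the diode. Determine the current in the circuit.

I ≈ 5.3 mA

KVL around the loop: 7.1 = V_D + I·R = 1.8 + I × 1 kΩ.
So I = (7.1 − 1.8) / 1 kΩ = 5.3 / 1 = 5.3 mA.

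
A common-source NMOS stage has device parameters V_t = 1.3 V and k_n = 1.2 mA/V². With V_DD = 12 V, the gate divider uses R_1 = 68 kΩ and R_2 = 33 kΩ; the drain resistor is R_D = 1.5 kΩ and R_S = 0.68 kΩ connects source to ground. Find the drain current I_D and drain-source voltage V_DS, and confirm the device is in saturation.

V_G = V_DD·R_2/(R_1+R_2) = 12×33/101 = 3.92 V.
Assume saturation: I_D = (k_n/2)(V_GS − V_t)² with V_GS = V_G − I_D·R_S = 3.92 − 0.68·I_D.
Substituting gives 0.277·I_D² − 3.14·I_D + 4.12 = 0, with roots I_D = 1.52 or 9.8 mA.
The root I_D = 9.8 mA gives V_GS = -2.74 V ≤ V_t, so take I_D = 1.52 mA.
Then V_GS = 2.89 V and V_DS = V_DD − I_D(R_D+R_S) = 12 − 1.52×2.18 = 8.69 V.
Saturation requires V_DS ≥ V_GS − V_t = 1.59 V; 8.69 ≥ 1.59 ✓.

I_D ≈ 1.5 mA, V_DS ≈ 8.7 V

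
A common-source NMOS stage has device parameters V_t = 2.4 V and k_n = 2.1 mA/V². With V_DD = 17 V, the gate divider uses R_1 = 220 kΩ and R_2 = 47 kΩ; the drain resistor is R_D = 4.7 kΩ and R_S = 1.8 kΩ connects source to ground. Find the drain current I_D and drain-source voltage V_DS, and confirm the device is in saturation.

V_G = V_DD·R_2/(R_1+R_2) = 17×47/267 = 2.99 V.
Assume saturation: I_D = (k_n/2)(V_GS − V_t)² with V_GS = V_G − I_D·R_S = 2.99 − 1.8·I_D.
Substituting gives 3.4·I_D² − 3.24·I_D + 0.369 = 0, with roots I_D = 0.132 or 0.82 mA.
The root I_D = 0.82 mA gives V_GS = 1.52 V ≤ V_t, so take I_D = 0.132 mA.
Then V_GS = 2.75 V and V_DS = V_DD − I_D(R_D+R_S) = 17 − 0.132×6.5 = 16.1 V.
Saturation requires V_DS ≥ V_GS − V_t = 0.355 V; 16.1 ≥ 0.355 ✓.

I_D ≈ 0.13 mA, V_DS ≈ 16 V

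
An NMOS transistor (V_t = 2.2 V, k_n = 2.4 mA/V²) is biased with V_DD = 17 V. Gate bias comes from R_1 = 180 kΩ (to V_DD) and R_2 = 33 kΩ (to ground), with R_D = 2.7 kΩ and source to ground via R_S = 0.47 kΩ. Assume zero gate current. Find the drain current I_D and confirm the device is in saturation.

V_G = V_DD·R_2/(R_1+R_2) = 17×33/213 = 2.63 V.
Assume saturation: I_D = (k_n/2)(V_GS − V_t)² with V_GS = V_G − I_D·R_S = 2.63 − 0.47·I_D.
Substituting gives 0.265·I_D² − 1.49·I_D + 0.226 = 0, with roots I_D = 0.156 or 5.46 mA.
The root I_D = 5.46 mA gives V_GS = 0.0664 V ≤ V_t, so take I_D = 0.156 mA.
Then V_GS = 2.56 V and V_DS = V_DD − I_D(R_D+R_S) = 17 − 0.156×3.17 = 16.5 V.
Saturation requires V_DS ≥ V_GS − V_t = 0.361 V; 16.5 ≥ 0.361 ✓.

I_D ≈ 0.16 mA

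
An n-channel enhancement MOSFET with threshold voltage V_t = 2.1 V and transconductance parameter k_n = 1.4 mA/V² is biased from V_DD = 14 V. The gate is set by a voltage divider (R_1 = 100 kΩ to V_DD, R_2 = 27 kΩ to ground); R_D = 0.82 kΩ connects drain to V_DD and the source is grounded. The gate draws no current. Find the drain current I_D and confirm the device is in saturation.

I_D ≈ 0.54 mA

V_G = V_DD·R_2/(R_1+R_2) = 14×27/127 = 2.98 V. With the source grounded, V_GS = V_G = 2.98 V.
Assume saturation: I_D = (k_n/2)(V_GS − V_t)² = (1.4/2)×(2.98 − 2.1)² = 0.7×0.876² = 0.538 mA.
V_DS = V_DD − I_D·R_D = 14 − 0.538×0.82 = 13.6 V.
Saturation requires V_DS ≥ V_GS − V_t = 0.876 V; 13.6 ≥ 0.876 ✓.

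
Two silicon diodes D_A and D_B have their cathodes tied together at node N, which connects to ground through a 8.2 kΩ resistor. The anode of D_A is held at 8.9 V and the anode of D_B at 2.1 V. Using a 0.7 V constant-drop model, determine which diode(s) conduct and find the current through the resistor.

Assume both conduct. Then node N would need to be at both 8.9−0.7 = 8.2 V and 2.1−0.7 = 1.4 V, which is impossible.
Assume only D_A conducts: V_N = 8.9 − 0.7 = 8.2 V, so I_R = 8.2/8.2 = 1 mA.
Check D_B: its anode-to-cathode voltage is 2.1 − 8.2 = -6.1 V < 0.7 V, so it is off. The assumption is consistent.

Only D_A conducts; I_R ≈ 1 mA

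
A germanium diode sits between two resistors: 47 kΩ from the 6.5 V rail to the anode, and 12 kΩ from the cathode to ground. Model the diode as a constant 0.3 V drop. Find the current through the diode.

The two resistors are in series with the diode, so KVL gives 6.5 = I·47 + 0.3 + I·12.
I = (6.5 − 0.3) / (47 + 12) kΩ = 6.2 / 59 = 0.105 mA.

I ≈ 0.11 mA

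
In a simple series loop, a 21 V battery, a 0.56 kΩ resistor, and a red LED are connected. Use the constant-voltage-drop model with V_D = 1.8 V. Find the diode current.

I ≈ 34 mA

KVL around the loop: 21 = V_D + I·R = 1.8 + I × 0.56 kΩ.
So I = (21 − 1.8) / 0.56 kΩ = 19.2 / 0.56 = 34.3 mA.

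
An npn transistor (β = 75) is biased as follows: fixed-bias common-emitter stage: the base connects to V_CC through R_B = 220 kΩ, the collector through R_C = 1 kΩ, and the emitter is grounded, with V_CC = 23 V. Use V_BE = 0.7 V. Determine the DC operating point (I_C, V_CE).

I_C ≈ 7.6 mA, V_CE ≈ 15 V

Base loop: V_CC = I_B·R_B + V_BE, so I_B = (23 − 0.7)/220 kΩ = 0.101 mA.
In the active region I_C = β·I_B = 75 × 0.101 = 7.6 mA.
Collector loop: V_CE = V_CC − I_C·R_C = 23 − 7.6×1 = 15.4 V.
Since V_CE = 15.4 V > V_CE(sat) ≈ 0.2 V, the transistor is in the active region as assumed.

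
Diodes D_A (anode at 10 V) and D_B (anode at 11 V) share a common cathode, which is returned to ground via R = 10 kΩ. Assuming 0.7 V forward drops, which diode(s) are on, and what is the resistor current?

Assume both conduct. Then node N would need to be at both 10−0.7 = 9.3 V and 11−0.7 = 10.3 V, which is impossible.
Assume only D_B conducts: V_N = 11 − 0.7 = 10.3 V, so I_R = 10.3/10 = 1.03 mA.
Check D_A: its anode-to-cathode voltage is 10 − 10.3 = -0.3 V < 0.7 V, so it is off. The assumption is consistent.

Only D_B conducts; I_R ≈ 1 mA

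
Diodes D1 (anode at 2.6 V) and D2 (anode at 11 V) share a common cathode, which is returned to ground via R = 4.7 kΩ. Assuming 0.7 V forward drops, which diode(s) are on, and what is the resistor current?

Only D2 conducts; I_R ≈ 2.2 mA

Assume both conduct. Then node N would need to be at both 2.6−0.7 = 1.9 V and 11−0.7 = 10.3 V, which is impossible.
Assume only D2 conducts: V_N = 11 − 0.7 = 10.3 V, so I_R = 10.3/4.7 = 2.19 mA.
Check D1: its anode-to-cathode voltage is 2.6 − 10.3 = -7.7 V < 0.7 V, so it is off. The assumption is consistent.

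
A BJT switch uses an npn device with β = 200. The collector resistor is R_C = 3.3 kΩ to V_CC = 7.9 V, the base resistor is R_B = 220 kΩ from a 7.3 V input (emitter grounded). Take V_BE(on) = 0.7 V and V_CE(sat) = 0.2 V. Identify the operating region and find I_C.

saturation; I_C ≈ 2.3 mA

Assume active: I_B = (7.3 − 0.7)/220 = 0.03 mA, giving I_C = β·I_B = 6 mA.
But then V_CE = 7.9 − 6×3.3 = -11.9 V < V_CE(sat) = 0.2 V — impossible in the active region.
So the transistor is saturated. With V_CE = 0.2 V, I_C = (V_CC − 0.2)/R_C = 7.7/3.3 = 2.33 mA.
Check: β·I_B = 6 mA > I_C = 2.33 mA, confirming saturation.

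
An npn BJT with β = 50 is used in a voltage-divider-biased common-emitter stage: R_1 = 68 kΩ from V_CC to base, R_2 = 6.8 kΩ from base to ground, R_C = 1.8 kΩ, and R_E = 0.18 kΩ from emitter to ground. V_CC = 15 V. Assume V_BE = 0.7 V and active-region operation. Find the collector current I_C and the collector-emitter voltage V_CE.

I_C ≈ 2.2 mA, V_CE ≈ 11 V

Thevenize the base divider: V_Th = V_CC·R_2/(R_1+R_2) = 15×6.8/74.8 = 1.36 V, R_Th = R_1‖R_2 = 6.18 kΩ.
Base-emitter loop: V_Th = I_B·R_Th + V_BE + (β+1)I_B·R_E, so I_B = (1.36 − 0.7) / (6.18 + 51×0.18) = 0.0432 mA.
I_C = β·I_B = 50×0.0432 = 2.16 mA, and I_E = (β+1)I_B = 2.2 mA.
V_CE = V_CC − I_C·R_C − I_E·R_E = 15 − 2.16×1.8 − 2.2×0.18 = 10.7 V.
V_CE = 10.7 V > 0.2 V confirms active-region operation.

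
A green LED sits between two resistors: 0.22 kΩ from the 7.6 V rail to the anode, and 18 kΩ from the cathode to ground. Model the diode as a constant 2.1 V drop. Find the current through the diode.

I ≈ 0.3 mA

The two resistors are in series with the diode, so KVL gives 7.6 = I·0.22 + 2.1 + I·18.
I = (7.6 − 2.1) / (0.22 + 18) kΩ = 5.5 / 18.2 = 0.302 mA.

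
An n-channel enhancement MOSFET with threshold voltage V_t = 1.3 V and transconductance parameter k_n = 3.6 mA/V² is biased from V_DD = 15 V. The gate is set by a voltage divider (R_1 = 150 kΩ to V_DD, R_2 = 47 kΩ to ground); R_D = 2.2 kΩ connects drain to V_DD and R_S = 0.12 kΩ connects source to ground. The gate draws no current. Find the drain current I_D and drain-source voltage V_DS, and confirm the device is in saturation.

I_D ≈ 5 mA, V_DS ≈ 3.3 V

V_G = V_DD·R_2/(R_1+R_2) = 15×47/197 = 3.58 V.
Assume saturation: I_D = (k_n/2)(V_GS − V_t)² with V_GS = V_G − I_D·R_S = 3.58 − 0.12·I_D.
Substituting gives 0.0259·I_D² − 1.98·I_D + 9.35 = 0, with roots I_D = 5.04 or 71.5 mA.
The root I_D = 71.5 mA gives V_GS = -5 V ≤ V_t, so take I_D = 5.04 mA.
Then V_GS = 2.97 V and V_DS = V_DD − I_D(R_D+R_S) = 15 − 5.04×2.32 = 3.3 V.
Saturation requires V_DS ≥ V_GS − V_t = 1.67 V; 3.3 ≥ 1.67 ✓.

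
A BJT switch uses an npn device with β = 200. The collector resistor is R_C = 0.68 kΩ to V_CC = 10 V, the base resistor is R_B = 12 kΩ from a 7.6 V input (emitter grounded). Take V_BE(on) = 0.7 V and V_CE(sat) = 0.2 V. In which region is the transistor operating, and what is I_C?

saturation; I_C ≈ 14 mA

Assume active: I_B = (7.6 − 0.7)/12 = 0.575 mA, giving I_C = β·I_B = 115 mA.
But then V_CE = 10 − 115×0.68 = -68.2 V < V_CE(sat) = 0.2 V — impossible in the active region.
So the transistor is saturated. With V_CE = 0.2 V, I_C = (V_CC − 0.2)/R_C = 9.8/0.68 = 14.4 mA.
Check: β·I_B = 115 mA > I_C = 14.4 mA, confirming saturation.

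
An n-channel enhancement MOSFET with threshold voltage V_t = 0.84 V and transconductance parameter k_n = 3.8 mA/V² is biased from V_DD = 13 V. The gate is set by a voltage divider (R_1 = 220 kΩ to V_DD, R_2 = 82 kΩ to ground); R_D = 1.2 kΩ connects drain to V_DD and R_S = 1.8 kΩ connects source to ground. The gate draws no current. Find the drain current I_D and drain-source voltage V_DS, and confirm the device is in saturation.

V_G = V_DD·R_2/(R_1+R_2) = 13×82/302 = 3.53 V.
Assume saturation: I_D = (k_n/2)(V_GS − V_t)² with V_GS = V_G − I_D·R_S = 3.53 − 1.8·I_D.
Substituting gives 6.16·I_D² − 19.4·I_D + 13.7 = 0, with roots I_D = 1.08 or 2.07 mA.
The root I_D = 2.07 mA gives V_GS = -0.205 V ≤ V_t, so take I_D = 1.08 mA.
Then V_GS = 1.59 V and V_DS = V_DD − I_D(R_D+R_S) = 13 − 1.08×3 = 9.77 V.
Saturation requires V_DS ≥ V_GS − V_t = 0.753 V; 9.77 ≥ 0.753 ✓.

I_D ≈ 1.1 mA, V_DS ≈ 9.8 V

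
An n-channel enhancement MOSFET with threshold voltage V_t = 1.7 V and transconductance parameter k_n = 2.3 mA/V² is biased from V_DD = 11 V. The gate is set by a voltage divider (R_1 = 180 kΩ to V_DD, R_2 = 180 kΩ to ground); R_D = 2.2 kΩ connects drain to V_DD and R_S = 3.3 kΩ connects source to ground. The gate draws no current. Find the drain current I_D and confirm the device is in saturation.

I_D ≈ 0.89 mA

V_G = V_DD·R_2/(R_1+R_2) = 11×180/360 = 5.5 V.
Assume saturation: I_D = (k_n/2)(V_GS − V_t)² with V_GS = V_G − I_D·R_S = 5.5 − 3.3·I_D.
Substituting gives 12.5·I_D² − 29.8·I_D + 16.6 = 0, with roots I_D = 0.886 or 1.5 mA.
The root I_D = 1.5 mA gives V_GS = 0.559 V ≤ V_t, so take I_D = 0.886 mA.
Then V_GS = 2.58 V and V_DS = V_DD − I_D(R_D+R_S) = 11 − 0.886×5.5 = 6.13 V.
Saturation requires V_DS ≥ V_GS − V_t = 0.878 V; 6.13 ≥ 0.878 ✓.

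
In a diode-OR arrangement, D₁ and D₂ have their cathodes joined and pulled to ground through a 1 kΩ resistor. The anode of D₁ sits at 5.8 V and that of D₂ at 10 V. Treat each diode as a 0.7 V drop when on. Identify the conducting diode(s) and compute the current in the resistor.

Only D₂ conducts; I_R ≈ 9.3 mA

Assume both conduct. Then node N would need to be at both 5.8−0.7 = 5.1 V and 10−0.7 = 9.3 V, which is impossible.
Assume only D₂ conducts: V_N = 10 − 0.7 = 9.3 V, so I_R = 9.3/1 = 9.3 mA.
Check D₁: its anode-to-cathode voltage is 5.8 − 9.3 = -3.5 V < 0.7 V, so it is off. The assumption is consistent.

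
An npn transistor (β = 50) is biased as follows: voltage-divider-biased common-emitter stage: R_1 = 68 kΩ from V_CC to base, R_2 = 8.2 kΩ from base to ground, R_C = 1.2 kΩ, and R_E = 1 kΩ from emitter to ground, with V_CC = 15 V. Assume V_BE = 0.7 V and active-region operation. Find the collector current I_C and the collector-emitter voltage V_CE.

Thevenize the base divider: V_Th = V_CC·R_2/(R_1+R_2) = 15×8.2/76.2 = 1.61 V, R_Th = R_1‖R_2 = 7.32 kΩ.
Base-emitter loop: V_Th = I_B·R_Th + V_BE + (β+1)I_B·R_E, so I_B = (1.61 − 0.7) / (7.32 + 51×1) = 0.0157 mA.
I_C = β·I_B = 50×0.0157 = 0.784 mA, and I_E = (β+1)I_B = 0.799 mA.
V_CE = V_CC − I_C·R_C − I_E·R_E = 15 − 0.784×1.2 − 0.799×1 = 13.3 V.
V_CE = 13.3 V > 0.2 V confirms active-region operation.

I_C ≈ 0.78 mA, V_CE ≈ 13 V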